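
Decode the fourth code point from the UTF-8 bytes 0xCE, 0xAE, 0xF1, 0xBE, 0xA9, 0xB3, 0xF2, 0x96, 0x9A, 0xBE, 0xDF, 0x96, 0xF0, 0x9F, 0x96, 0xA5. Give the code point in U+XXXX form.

Offset 0: leading byte 0xCE = 11001110 → 2-byte char #1 = CE AE.
Offset 2: leading byte 0xF1 = 11110001 → 4-byte char #2 = F1 BE A9 B3.
Offset 6: leading byte 0xF2 = 11110010 → 4-byte char #3 = F2 96 9A BE.
Offset 10: leading byte 0xDF = 11011111 → 2-byte char #4 = DF 96.
Leading byte 0xDF = 11011111 matches 110xxxxx → 2-byte sequence.
Byte 1: 0xDF = 11011111, payload 11111 (5 bits).
Byte 2: 0x96 = 10010110 (10xxxxxx ✓), payload 010110.
Concatenate: 11111010110 = 0x7D6 (11 bits → U+07D6).

U+07D6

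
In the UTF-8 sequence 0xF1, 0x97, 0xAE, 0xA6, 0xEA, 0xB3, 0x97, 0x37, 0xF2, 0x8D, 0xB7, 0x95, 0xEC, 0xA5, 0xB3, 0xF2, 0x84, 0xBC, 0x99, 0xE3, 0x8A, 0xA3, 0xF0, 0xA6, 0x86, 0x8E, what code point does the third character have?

Offset 0: leading byte 0xF1 = 11110001 → 4-byte char #1 = F1 97 AE A6.
Offset 4: leading byte 0xEA = 11101010 → 3-byte char #2 = EA B3 97.
Offset 7: leading byte 0x37 = 00110111 → 1-byte char #3 = 37.
Leading byte 0x37 = 00110111 matches 0xxxxxxx → 1-byte sequence.
Byte 1: 0x37 = 00110111, payload 0110111 (7 bits).
Concatenate: 0110111 = 0x37 (7 bits → U+0037).

U+0037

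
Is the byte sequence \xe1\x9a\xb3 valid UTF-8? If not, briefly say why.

Leading byte 0xE1 = 11100001 → 3-byte form.
Continuation bytes 0x9A=10011010, 0xB3=10110011 all match 10xxxxxx.
Decoded value 0x16B3 is ≥ 0x800 (shortest form) and not a surrogate.

valid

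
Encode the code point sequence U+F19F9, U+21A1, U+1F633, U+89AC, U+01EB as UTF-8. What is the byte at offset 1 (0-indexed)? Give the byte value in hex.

0xB1

U+F19F9 → 4-byte form F3 B1 A7 B9 at offsets 0–3.
Offset 1 falls in char 1's range; it's byte 2 of F3 B1 A7 B9 = 0xB1.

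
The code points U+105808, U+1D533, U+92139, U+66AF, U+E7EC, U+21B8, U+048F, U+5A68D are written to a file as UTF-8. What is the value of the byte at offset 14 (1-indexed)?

0x9A

1-indexed offset 14 is 0-indexed offset 13.
U+105808 → 4-byte form F4 85 A0 88 at offsets 0–3.
U+1D533 → 4-byte form F0 9D 94 B3 at offsets 4–7.
U+92139 → 4-byte form F2 92 84 B9 at offsets 8–11.
U+66AF → 3-byte form E6 9A AF at offsets 12–14.
Offset 13 falls in char 4's range; it's byte 2 of E6 9A AF = 0x9A.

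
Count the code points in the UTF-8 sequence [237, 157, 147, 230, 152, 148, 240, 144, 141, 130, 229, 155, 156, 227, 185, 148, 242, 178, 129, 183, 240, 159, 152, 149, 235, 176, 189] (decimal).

8

Byte at offset 0: 0xED = 11101101 → 3-byte char (#1). Advance 3.
Byte at offset 3: 0xE6 = 11100110 → 3-byte char (#2). Advance 3.
Byte at offset 6: 0xF0 = 11110000 → 4-byte char (#3). Advance 4.
Byte at offset 10: 0xE5 = 11100101 → 3-byte char (#4). Advance 3.
Byte at offset 13: 0xE3 = 11100011 → 3-byte char (#5). Advance 3.
Byte at offset 16: 0xF2 = 11110010 → 4-byte char (#6). Advance 4.
Byte at offset 20: 0xF0 = 11110000 → 4-byte char (#7). Advance 4.
Byte at offset 24: 0xEB = 11101011 → 3-byte char (#8). Advance 3.
Reached end at offset 27 after 8 code points.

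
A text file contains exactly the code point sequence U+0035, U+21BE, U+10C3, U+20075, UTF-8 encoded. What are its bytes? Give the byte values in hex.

U+0035: 1-byte form → 35.
U+21BE: 3-byte form → E2 86 BE.
U+10C3: 3-byte form → E1 83 83.
U+20075: 4-byte form → F0 A0 81 B5.
Concatenated (11 bytes): 35 E2 86 BE E1 83 83 F0 A0 81 B5.

35 E2 86 BE E1 83 83 F0 A0 81 B5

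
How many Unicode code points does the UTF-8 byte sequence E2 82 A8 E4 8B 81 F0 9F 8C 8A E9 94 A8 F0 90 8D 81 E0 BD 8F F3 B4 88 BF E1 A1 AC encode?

Byte at offset 0: 0xE2 = 11100010 → 3-byte char (#1). Advance 3.
Byte at offset 3: 0xE4 = 11100100 → 3-byte char (#2). Advance 3.
Byte at offset 6: 0xF0 = 11110000 → 4-byte char (#3). Advance 4.
Byte at offset 10: 0xE9 = 11101001 → 3-byte char (#4). Advance 3.
Byte at offset 13: 0xF0 = 11110000 → 4-byte char (#5). Advance 4.
Byte at offset 17: 0xE0 = 11100000 → 3-byte char (#6). Advance 3.
Byte at offset 20: 0xF3 = 11110011 → 4-byte char (#7). Advance 4.
Byte at offset 24: 0xE1 = 11100001 → 3-byte char (#8). Advance 3.
Reached end at offset 27 after 8 code points.

8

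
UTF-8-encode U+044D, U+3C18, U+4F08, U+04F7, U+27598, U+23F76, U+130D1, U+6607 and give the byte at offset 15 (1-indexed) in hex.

0xF0

1-indexed offset 15 is 0-indexed offset 14.
U+044D → 2-byte form D1 8D at offsets 0–1.
U+3C18 → 3-byte form E3 B0 98 at offsets 2–4.
U+4F08 → 3-byte form E4 BC 88 at offsets 5–7.
U+04F7 → 2-byte form D3 B7 at offsets 8–9.
U+27598 → 4-byte form F0 A7 96 98 at offsets 10–13.
U+23F76 → 4-byte form F0 A3 BD B6 at offsets 14–17.
Offset 14 falls in char 6's range; it's byte 1 of F0 A3 BD B6 = 0xF0.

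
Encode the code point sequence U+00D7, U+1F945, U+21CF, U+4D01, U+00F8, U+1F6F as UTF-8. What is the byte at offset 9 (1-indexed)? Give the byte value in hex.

0x8F

1-indexed offset 9 is 0-indexed offset 8.
U+00D7 → 2-byte form C3 97 at offsets 0–1.
U+1F945 → 4-byte form F0 9F A5 85 at offsets 2–5.
U+21CF → 3-byte form E2 87 8F at offsets 6–8.
Offset 8 falls in char 3's range; it's byte 3 of E2 87 8F = 0x8F.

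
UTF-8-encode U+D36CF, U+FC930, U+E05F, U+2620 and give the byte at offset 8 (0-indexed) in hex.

U+D36CF → 4-byte form F3 93 9B 8F at offsets 0–3.
U+FC930 → 4-byte form F3 BC A4 B0 at offsets 4–7.
U+E05F → 3-byte form EE 81 9F at offsets 8–10.
Offset 8 falls in char 3's range; it's byte 1 of EE 81 9F = 0xEE.

0xEE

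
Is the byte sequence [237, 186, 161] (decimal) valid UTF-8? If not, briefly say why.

Structurally a 3-byte sequence; payload = 0xDEA1.
But 0xDEA1 is in U+D800–U+DFFF, the surrogate range. Surrogates are not Unicode scalar values and are forbidden in UTF-8.

invalid (encodes a surrogate (U+D800–U+DFFF))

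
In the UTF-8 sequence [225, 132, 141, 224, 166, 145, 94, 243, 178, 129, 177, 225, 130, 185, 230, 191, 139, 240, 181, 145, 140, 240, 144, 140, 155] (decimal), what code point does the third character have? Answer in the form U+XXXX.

Offset 0: leading byte 0xE1 = 11100001 → 3-byte char #1 = E1 84 8D.
Offset 3: leading byte 0xE0 = 11100000 → 3-byte char #2 = E0 A6 91.
Offset 6: leading byte 0x5E = 01011110 → 1-byte char #3 = 5E.
Leading byte 0x5E = 01011110 matches 0xxxxxxx → 1-byte sequence.
Byte 1: 0x5E = 01011110, payload 1011110 (7 bits).
Concatenate: 1011110 = 0x5E (7 bits → U+005E).

U+005E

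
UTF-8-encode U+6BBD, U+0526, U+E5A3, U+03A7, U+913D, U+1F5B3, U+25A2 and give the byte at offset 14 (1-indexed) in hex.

0xF0

1-indexed offset 14 is 0-indexed offset 13.
U+6BBD → 3-byte form E6 AE BD at offsets 0–2.
U+0526 → 2-byte form D4 A6 at offsets 3–4.
U+E5A3 → 3-byte form EE 96 A3 at offsets 5–7.
U+03A7 → 2-byte form CE A7 at offsets 8–9.
U+913D → 3-byte form E9 84 BD at offsets 10–12.
U+1F5B3 → 4-byte form F0 9F 96 B3 at offsets 13–16.
Offset 13 falls in char 6's range; it's byte 1 of F0 9F 96 B3 = 0xF0.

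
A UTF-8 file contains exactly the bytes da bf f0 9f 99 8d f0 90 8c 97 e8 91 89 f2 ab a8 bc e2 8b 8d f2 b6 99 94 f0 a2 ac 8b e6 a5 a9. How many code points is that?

Byte at offset 0: 0xDA = 11011010 → 2-byte char (#1). Advance 2.
Byte at offset 2: 0xF0 = 11110000 → 4-byte char (#2). Advance 4.
Byte at offset 6: 0xF0 = 11110000 → 4-byte char (#3). Advance 4.
Byte at offset 10: 0xE8 = 11101000 → 3-byte char (#4). Advance 3.
Byte at offset 13: 0xF2 = 11110010 → 4-byte char (#5). Advance 4.
Byte at offset 17: 0xE2 = 11100010 → 3-byte char (#6). Advance 3.
Byte at offset 20: 0xF2 = 11110010 → 4-byte char (#7). Advance 4.
Byte at offset 24: 0xF0 = 11110000 → 4-byte char (#8). Advance 4.
Byte at offset 28: 0xE6 = 11100110 → 3-byte char (#9). Advance 3.
Reached end at offset 31 after 9 code points.

9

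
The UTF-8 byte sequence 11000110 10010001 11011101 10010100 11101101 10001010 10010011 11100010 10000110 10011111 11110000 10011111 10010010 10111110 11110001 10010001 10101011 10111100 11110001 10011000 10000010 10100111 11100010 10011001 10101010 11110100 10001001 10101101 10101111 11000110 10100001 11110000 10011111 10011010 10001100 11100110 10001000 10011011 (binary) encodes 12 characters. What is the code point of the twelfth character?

Offset 0: leading byte 0xC6 = 11000110 → 2-byte char #1 = C6 91.
Offset 2: leading byte 0xDD = 11011101 → 2-byte char #2 = DD 94.
Offset 4: leading byte 0xED = 11101101 → 3-byte char #3 = ED 8A 93.
Offset 7: leading byte 0xE2 = 11100010 → 3-byte char #4 = E2 86 9F.
Offset 10: leading byte 0xF0 = 11110000 → 4-byte char #5 = F0 9F 92 BE.
Offset 14: leading byte 0xF1 = 11110001 → 4-byte char #6 = F1 91 AB BC.
Offset 18: leading byte 0xF1 = 11110001 → 4-byte char #7 = F1 98 82 A7.
Offset 22: leading byte 0xE2 = 11100010 → 3-byte char #8 = E2 99 AA.
Offset 25: leading byte 0xF4 = 11110100 → 4-byte char #9 = F4 89 AD AF.
Offset 29: leading byte 0xC6 = 11000110 → 2-byte char #10 = C6 A1.
Offset 31: leading byte 0xF0 = 11110000 → 4-byte char #11 = F0 9F 9A 8C.
Offset 35: leading byte 0xE6 = 11100110 → 3-byte char #12 = E6 88 9B.
Leading byte 0xE6 = 11100110 matches 1110xxxx → 3-byte sequence.
Byte 1: 0xE6 = 11100110, payload 0110 (4 bits).
Byte 2: 0x88 = 10001000 (10xxxxxx ✓), payload 001000.
Byte 3: 0x9B = 10011011 (10xxxxxx ✓), payload 011011.
Concatenate: 0110001000011011 = 0x621B (16 bits → U+621B).

U+621B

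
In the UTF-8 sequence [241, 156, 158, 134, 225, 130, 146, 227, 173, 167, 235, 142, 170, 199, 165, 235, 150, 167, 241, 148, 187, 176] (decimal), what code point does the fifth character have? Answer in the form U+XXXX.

Offset 0: leading byte 0xF1 = 11110001 → 4-byte char #1 = F1 9C 9E 86.
Offset 4: leading byte 0xE1 = 11100001 → 3-byte char #2 = E1 82 92.
Offset 7: leading byte 0xE3 = 11100011 → 3-byte char #3 = E3 AD A7.
Offset 10: leading byte 0xEB = 11101011 → 3-byte char #4 = EB 8E AA.
Offset 13: leading byte 0xC7 = 11000111 → 2-byte char #5 = C7 A5.
Leading byte 0xC7 = 11000111 matches 110xxxxx → 2-byte sequence.
Byte 1: 0xC7 = 11000111, payload 00111 (5 bits).
Byte 2: 0xA5 = 10100101 (10xxxxxx ✓), payload 100101.
Concatenate: 00111100101 = 0x1E5 (11 bits → U+01E5).

U+01E5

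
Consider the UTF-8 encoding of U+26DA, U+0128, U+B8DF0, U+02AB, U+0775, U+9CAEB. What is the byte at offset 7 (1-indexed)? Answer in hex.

1-indexed offset 7 is 0-indexed offset 6.
U+26DA → 3-byte form E2 9B 9A at offsets 0–2.
U+0128 → 2-byte form C4 A8 at offsets 3–4.
U+B8DF0 → 4-byte form F2 B8 B7 B0 at offsets 5–8.
Offset 6 falls in char 3's range; it's byte 2 of F2 B8 B7 B0 = 0xB8.

0xB8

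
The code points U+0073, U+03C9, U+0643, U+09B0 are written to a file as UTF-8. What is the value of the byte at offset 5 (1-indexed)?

0x83

1-indexed offset 5 is 0-indexed offset 4.
U+0073 → 1-byte form 73 at offsets 0–0.
U+03C9 → 2-byte form CF 89 at offsets 1–2.
U+0643 → 2-byte form D9 83 at offsets 3–4.
Offset 4 falls in char 3's range; it's byte 2 of D9 83 = 0x83.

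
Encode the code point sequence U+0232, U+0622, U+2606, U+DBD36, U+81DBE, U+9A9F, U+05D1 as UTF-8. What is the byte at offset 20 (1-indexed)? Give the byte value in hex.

1-indexed offset 20 is 0-indexed offset 19.
U+0232 → 2-byte form C8 B2 at offsets 0–1.
U+0622 → 2-byte form D8 A2 at offsets 2–3.
U+2606 → 3-byte form E2 98 86 at offsets 4–6.
U+DBD36 → 4-byte form F3 9B B4 B6 at offsets 7–10.
U+81DBE → 4-byte form F2 81 B6 BE at offsets 11–14.
U+9A9F → 3-byte form E9 AA 9F at offsets 15–17.
U+05D1 → 2-byte form D7 91 at offsets 18–19.
Offset 19 falls in char 7's range; it's byte 2 of D7 91 = 0x91.

0x91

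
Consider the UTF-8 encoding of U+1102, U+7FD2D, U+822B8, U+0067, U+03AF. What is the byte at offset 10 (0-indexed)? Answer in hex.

0xB8

U+1102 → 3-byte form E1 84 82 at offsets 0–2.
U+7FD2D → 4-byte form F1 BF B4 AD at offsets 3–6.
U+822B8 → 4-byte form F2 82 8A B8 at offsets 7–10.
Offset 10 falls in char 3's range; it's byte 4 of F2 82 8A B8 = 0xB8.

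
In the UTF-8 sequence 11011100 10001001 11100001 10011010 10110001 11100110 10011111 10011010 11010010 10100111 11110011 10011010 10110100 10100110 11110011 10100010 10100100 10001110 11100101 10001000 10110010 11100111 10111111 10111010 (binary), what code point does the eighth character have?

Offset 0: leading byte 0xDC = 11011100 → 2-byte char #1 = DC 89.
Offset 2: leading byte 0xE1 = 11100001 → 3-byte char #2 = E1 9A B1.
Offset 5: leading byte 0xE6 = 11100110 → 3-byte char #3 = E6 9F 9A.
Offset 8: leading byte 0xD2 = 11010010 → 2-byte char #4 = D2 A7.
Offset 10: leading byte 0xF3 = 11110011 → 4-byte char #5 = F3 9A B4 A6.
Offset 14: leading byte 0xF3 = 11110011 → 4-byte char #6 = F3 A2 A4 8E.
Offset 18: leading byte 0xE5 = 11100101 → 3-byte char #7 = E5 88 B2.
Offset 21: leading byte 0xE7 = 11100111 → 3-byte char #8 = E7 BF BA.
Leading byte 0xE7 = 11100111 matches 1110xxxx → 3-byte sequence.
Byte 1: 0xE7 = 11100111, payload 0111 (4 bits).
Byte 2: 0xBF = 10111111 (10xxxxxx ✓), payload 111111.
Byte 3: 0xBA = 10111010 (10xxxxxx ✓), payload 111010.
Concatenate: 0111111111111010 = 0x7FFA (16 bits → U+7FFA).

U+7FFA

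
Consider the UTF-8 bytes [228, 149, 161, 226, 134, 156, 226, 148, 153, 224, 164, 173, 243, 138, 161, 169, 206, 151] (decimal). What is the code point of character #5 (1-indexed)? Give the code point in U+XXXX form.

Offset 0: leading byte 0xE4 = 11100100 → 3-byte char #1 = E4 95 A1.
Offset 3: leading byte 0xE2 = 11100010 → 3-byte char #2 = E2 86 9C.
Offset 6: leading byte 0xE2 = 11100010 → 3-byte char #3 = E2 94 99.
Offset 9: leading byte 0xE0 = 11100000 → 3-byte char #4 = E0 A4 AD.
Offset 12: leading byte 0xF3 = 11110011 → 4-byte char #5 = F3 8A A1 A9.
Leading byte 0xF3 = 11110011 matches 11110xxx → 4-byte sequence.
Byte 1: 0xF3 = 11110011, payload 011 (3 bits).
Byte 2: 0x8A = 10001010 (10xxxxxx ✓), payload 001010.
Byte 3: 0xA1 = 10100001 (10xxxxxx ✓), payload 100001.
Byte 4: 0xA9 = 10101001 (10xxxxxx ✓), payload 101001.
Concatenate: 011001010100001101001 = 0xCA869 (21 bits → U+CA869).

U+CA869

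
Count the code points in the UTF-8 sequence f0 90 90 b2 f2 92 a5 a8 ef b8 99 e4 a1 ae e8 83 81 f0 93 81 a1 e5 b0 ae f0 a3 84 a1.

Byte at offset 0: 0xF0 = 11110000 → 4-byte char (#1). Advance 4.
Byte at offset 4: 0xF2 = 11110010 → 4-byte char (#2). Advance 4.
Byte at offset 8: 0xEF = 11101111 → 3-byte char (#3). Advance 3.
Byte at offset 11: 0xE4 = 11100100 → 3-byte char (#4). Advance 3.
Byte at offset 14: 0xE8 = 11101000 → 3-byte char (#5). Advance 3.
Byte at offset 17: 0xF0 = 11110000 → 4-byte char (#6). Advance 4.
Byte at offset 21: 0xE5 = 11100101 → 3-byte char (#7). Advance 3.
Byte at offset 24: 0xF0 = 11110000 → 4-byte char (#8). Advance 4.
Reached end at offset 28 after 8 code points.

8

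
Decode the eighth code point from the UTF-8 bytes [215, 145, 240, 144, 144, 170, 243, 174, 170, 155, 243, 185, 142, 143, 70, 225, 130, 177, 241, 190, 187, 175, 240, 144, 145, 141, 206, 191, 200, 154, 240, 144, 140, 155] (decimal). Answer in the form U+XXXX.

Offset 0: leading byte 0xD7 = 11010111 → 2-byte char #1 = D7 91.
Offset 2: leading byte 0xF0 = 11110000 → 4-byte char #2 = F0 90 90 AA.
Offset 6: leading byte 0xF3 = 11110011 → 4-byte char #3 = F3 AE AA 9B.
Offset 10: leading byte 0xF3 = 11110011 → 4-byte char #4 = F3 B9 8E 8F.
Offset 14: leading byte 0x46 = 01000110 → 1-byte char #5 = 46.
Offset 15: leading byte 0xE1 = 11100001 → 3-byte char #6 = E1 82 B1.
Offset 18: leading byte 0xF1 = 11110001 → 4-byte char #7 = F1 BE BB AF.
Offset 22: leading byte 0xF0 = 11110000 → 4-byte char #8 = F0 90 91 8D.
Leading byte 0xF0 = 11110000 matches 11110xxx → 4-byte sequence.
Byte 1: 0xF0 = 11110000, payload 000 (3 bits).
Byte 2: 0x90 = 10010000 (10xxxxxx ✓), payload 010000.
Byte 3: 0x91 = 10010001 (10xxxxxx ✓), payload 010001.
Byte 4: 0x8D = 10001101 (10xxxxxx ✓), payload 001101.
Concatenate: 000010000010001001101 = 0x1044D (21 bits → U+1044D).

U+1044D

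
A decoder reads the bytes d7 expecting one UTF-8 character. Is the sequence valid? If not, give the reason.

invalid (sequence truncated)

Leading byte 0xD7 = 11010111 → 2-byte form, but only 1 byte is present.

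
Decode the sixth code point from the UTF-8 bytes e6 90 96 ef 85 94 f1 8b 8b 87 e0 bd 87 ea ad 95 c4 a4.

U+0124

Offset 0: leading byte 0xE6 = 11100110 → 3-byte char #1 = E6 90 96.
Offset 3: leading byte 0xEF = 11101111 → 3-byte char #2 = EF 85 94.
Offset 6: leading byte 0xF1 = 11110001 → 4-byte char #3 = F1 8B 8B 87.
Offset 10: leading byte 0xE0 = 11100000 → 3-byte char #4 = E0 BD 87.
Offset 13: leading byte 0xEA = 11101010 → 3-byte char #5 = EA AD 95.
Offset 16: leading byte 0xC4 = 11000100 → 2-byte char #6 = C4 A4.
Leading byte 0xC4 = 11000100 matches 110xxxxx → 2-byte sequence.
Byte 1: 0xC4 = 11000100, payload 00100 (5 bits).
Byte 2: 0xA4 = 10100100 (10xxxxxx ✓), payload 100100.
Concatenate: 00100100100 = 0x124 (11 bits → U+0124).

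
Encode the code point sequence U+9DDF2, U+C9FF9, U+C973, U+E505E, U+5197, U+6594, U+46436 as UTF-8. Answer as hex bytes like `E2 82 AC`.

F2 9D B7 B2 F3 89 BF B9 EC A5 B3 F3 A5 81 9E E5 86 97 E6 96 94 F1 86 90 B6

U+9DDF2: 4-byte form → F2 9D B7 B2.
U+C9FF9: 4-byte form → F3 89 BF B9.
U+C973: 3-byte form → EC A5 B3.
U+E505E: 4-byte form → F3 A5 81 9E.
U+5197: 3-byte form → E5 86 97.
U+6594: 3-byte form → E6 96 94.
U+46436: 4-byte form → F1 86 90 B6.
Concatenated (25 bytes): F2 9D B7 B2 F3 89 BF B9 EC A5 B3 F3 A5 81 9E E5 86 97 E6 96 94 F1 86 90 B6.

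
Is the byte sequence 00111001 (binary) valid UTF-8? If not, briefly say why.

Leading byte 0x39 = 00111001 → 1-byte form.

valid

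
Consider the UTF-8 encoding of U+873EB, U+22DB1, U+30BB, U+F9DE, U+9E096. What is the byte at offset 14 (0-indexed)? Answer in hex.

0xF2

U+873EB → 4-byte form F2 87 8F AB at offsets 0–3.
U+22DB1 → 4-byte form F0 A2 B6 B1 at offsets 4–7.
U+30BB → 3-byte form E3 82 BB at offsets 8–10.
U+F9DE → 3-byte form EF A7 9E at offsets 11–13.
U+9E096 → 4-byte form F2 9E 82 96 at offsets 14–17.
Offset 14 falls in char 5's range; it's byte 1 of F2 9E 82 96 = 0xF2.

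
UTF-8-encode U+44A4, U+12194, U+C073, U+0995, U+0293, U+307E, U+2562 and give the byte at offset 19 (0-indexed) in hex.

U+44A4 → 3-byte form E4 92 A4 at offsets 0–2.
U+12194 → 4-byte form F0 92 86 94 at offsets 3–6.
U+C073 → 3-byte form EC 81 B3 at offsets 7–9.
U+0995 → 3-byte form E0 A6 95 at offsets 10–12.
U+0293 → 2-byte form CA 93 at offsets 13–14.
U+307E → 3-byte form E3 81 BE at offsets 15–17.
U+2562 → 3-byte form E2 95 A2 at offsets 18–20.
Offset 19 falls in char 7's range; it's byte 2 of E2 95 A2 = 0x95.

0x95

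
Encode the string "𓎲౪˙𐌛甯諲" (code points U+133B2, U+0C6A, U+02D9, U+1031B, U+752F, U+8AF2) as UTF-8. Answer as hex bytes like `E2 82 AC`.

U+133B2: 4-byte form → F0 93 8E B2.
U+0C6A: 3-byte form → E0 B1 AA.
U+02D9: 2-byte form → CB 99.
U+1031B: 4-byte form → F0 90 8C 9B.
U+752F: 3-byte form → E7 94 AF.
U+8AF2: 3-byte form → E8 AB B2.
Concatenated (19 bytes): F0 93 8E B2 E0 B1 AA CB 99 F0 90 8C 9B E7 94 AF E8 AB B2.

F0 93 8E B2 E0 B1 AA CB 99 F0 90 8C 9B E7 94 AF E8 AB B2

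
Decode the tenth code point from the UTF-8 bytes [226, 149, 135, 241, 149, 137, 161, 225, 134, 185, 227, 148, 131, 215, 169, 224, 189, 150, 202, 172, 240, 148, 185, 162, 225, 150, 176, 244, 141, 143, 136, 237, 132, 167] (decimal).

Offset 0: leading byte 0xE2 = 11100010 → 3-byte char #1 = E2 95 87.
Offset 3: leading byte 0xF1 = 11110001 → 4-byte char #2 = F1 95 89 A1.
Offset 7: leading byte 0xE1 = 11100001 → 3-byte char #3 = E1 86 B9.
Offset 10: leading byte 0xE3 = 11100011 → 3-byte char #4 = E3 94 83.
Offset 13: leading byte 0xD7 = 11010111 → 2-byte char #5 = D7 A9.
Offset 15: leading byte 0xE0 = 11100000 → 3-byte char #6 = E0 BD 96.
Offset 18: leading byte 0xCA = 11001010 → 2-byte char #7 = CA AC.
Offset 20: leading byte 0xF0 = 11110000 → 4-byte char #8 = F0 94 B9 A2.
Offset 24: leading byte 0xE1 = 11100001 → 3-byte char #9 = E1 96 B0.
Offset 27: leading byte 0xF4 = 11110100 → 4-byte char #10 = F4 8D 8F 88.
Leading byte 0xF4 = 11110100 matches 11110xxx → 4-byte sequence.
Byte 1: 0xF4 = 11110100, payload 100 (3 bits).
Byte 2: 0x8D = 10001101 (10xxxxxx ✓), payload 001101.
Byte 3: 0x8F = 10001111 (10xxxxxx ✓), payload 001111.
Byte 4: 0x88 = 10001000 (10xxxxxx ✓), payload 001000.
Concatenate: 100001101001111001000 = 0x10D3C8 (21 bits → U+10D3C8).

U+10D3C8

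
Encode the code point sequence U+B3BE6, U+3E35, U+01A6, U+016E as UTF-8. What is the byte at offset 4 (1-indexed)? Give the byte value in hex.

1-indexed offset 4 is 0-indexed offset 3.
U+B3BE6 → 4-byte form F2 B3 AF A6 at offsets 0–3.
Offset 3 falls in char 1's range; it's byte 4 of F2 B3 AF A6 = 0xA6.

0xA6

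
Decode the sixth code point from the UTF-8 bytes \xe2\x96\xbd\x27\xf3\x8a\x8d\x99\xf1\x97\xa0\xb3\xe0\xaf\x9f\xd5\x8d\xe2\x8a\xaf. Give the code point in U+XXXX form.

Offset 0: leading byte 0xE2 = 11100010 → 3-byte char #1 = E2 96 BD.
Offset 3: leading byte 0x27 = 00100111 → 1-byte char #2 = 27.
Offset 4: leading byte 0xF3 = 11110011 → 4-byte char #3 = F3 8A 8D 99.
Offset 8: leading byte 0xF1 = 11110001 → 4-byte char #4 = F1 97 A0 B3.
Offset 12: leading byte 0xE0 = 11100000 → 3-byte char #5 = E0 AF 9F.
Offset 15: leading byte 0xD5 = 11010101 → 2-byte char #6 = D5 8D.
Leading byte 0xD5 = 11010101 matches 110xxxxx → 2-byte sequence.
Byte 1: 0xD5 = 11010101, payload 10101 (5 bits).
Byte 2: 0x8D = 10001101 (10xxxxxx ✓), payload 001101.
Concatenate: 10101001101 = 0x54D (11 bits → U+054D).

U+054D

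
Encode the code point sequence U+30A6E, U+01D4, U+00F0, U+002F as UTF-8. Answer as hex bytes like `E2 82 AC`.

U+30A6E: 4-byte form → F0 B0 A9 AE.
U+01D4: 2-byte form → C7 94.
U+00F0: 2-byte form → C3 B0.
U+002F: 1-byte form → 2F.
Concatenated (9 bytes): F0 B0 A9 AE C7 94 C3 B0 2F.

F0 B0 A9 AE C7 94 C3 B0 2F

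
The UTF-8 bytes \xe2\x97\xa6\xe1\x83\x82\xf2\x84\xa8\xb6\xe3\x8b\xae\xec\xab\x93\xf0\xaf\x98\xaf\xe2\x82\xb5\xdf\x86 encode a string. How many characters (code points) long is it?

Byte at offset 0: 0xE2 = 11100010 → 3-byte char (#1). Advance 3.
Byte at offset 3: 0xE1 = 11100001 → 3-byte char (#2). Advance 3.
Byte at offset 6: 0xF2 = 11110010 → 4-byte char (#3). Advance 4.
Byte at offset 10: 0xE3 = 11100011 → 3-byte char (#4). Advance 3.
Byte at offset 13: 0xEC = 11101100 → 3-byte char (#5). Advance 3.
Byte at offset 16: 0xF0 = 11110000 → 4-byte char (#6). Advance 4.
Byte at offset 20: 0xE2 = 11100010 → 3-byte char (#7). Advance 3.
Byte at offset 23: 0xDF = 11011111 → 2-byte char (#8). Advance 2.
Reached end at offset 25 after 8 code points.

8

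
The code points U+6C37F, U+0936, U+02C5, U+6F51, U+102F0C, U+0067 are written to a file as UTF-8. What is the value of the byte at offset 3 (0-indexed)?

0xBF

U+6C37F → 4-byte form F1 AC 8D BF at offsets 0–3.
Offset 3 falls in char 1's range; it's byte 4 of F1 AC 8D BF = 0xBF.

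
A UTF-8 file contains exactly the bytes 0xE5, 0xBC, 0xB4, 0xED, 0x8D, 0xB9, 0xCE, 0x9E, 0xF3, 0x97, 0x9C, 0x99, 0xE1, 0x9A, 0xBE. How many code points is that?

Byte at offset 0: 0xE5 = 11100101 → 3-byte char (#1). Advance 3.
Byte at offset 3: 0xED = 11101101 → 3-byte char (#2). Advance 3.
Byte at offset 6: 0xCE = 11001110 → 2-byte char (#3). Advance 2.
Byte at offset 8: 0xF3 = 11110011 → 4-byte char (#4). Advance 4.
Byte at offset 12: 0xE1 = 11100001 → 3-byte char (#5). Advance 3.
Reached end at offset 15 after 5 code points.

5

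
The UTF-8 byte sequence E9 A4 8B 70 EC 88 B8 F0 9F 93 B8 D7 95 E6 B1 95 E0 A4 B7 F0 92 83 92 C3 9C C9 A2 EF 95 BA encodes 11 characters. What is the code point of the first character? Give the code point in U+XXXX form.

U+990B

Offset 0: leading byte 0xE9 = 11101001 → 3-byte char #1 = E9 A4 8B.
Leading byte 0xE9 = 11101001 matches 1110xxxx → 3-byte sequence.
Byte 1: 0xE9 = 11101001, payload 1001 (4 bits).
Byte 2: 0xA4 = 10100100 (10xxxxxx ✓), payload 100100.
Byte 3: 0x8B = 10001011 (10xxxxxx ✓), payload 001011.
Concatenate: 1001100100001011 = 0x990B (16 bits → U+990B).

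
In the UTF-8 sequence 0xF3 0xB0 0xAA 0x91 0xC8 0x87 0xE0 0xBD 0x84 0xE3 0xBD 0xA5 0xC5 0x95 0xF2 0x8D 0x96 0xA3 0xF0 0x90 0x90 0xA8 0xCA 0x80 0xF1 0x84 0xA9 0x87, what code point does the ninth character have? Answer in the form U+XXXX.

U+44A47

Offset 0: leading byte 0xF3 = 11110011 → 4-byte char #1 = F3 B0 AA 91.
Offset 4: leading byte 0xC8 = 11001000 → 2-byte char #2 = C8 87.
Offset 6: leading byte 0xE0 = 11100000 → 3-byte char #3 = E0 BD 84.
Offset 9: leading byte 0xE3 = 11100011 → 3-byte char #4 = E3 BD A5.
Offset 12: leading byte 0xC5 = 11000101 → 2-byte char #5 = C5 95.
Offset 14: leading byte 0xF2 = 11110010 → 4-byte char #6 = F2 8D 96 A3.
Offset 18: leading byte 0xF0 = 11110000 → 4-byte char #7 = F0 90 90 A8.
Offset 22: leading byte 0xCA = 11001010 → 2-byte char #8 = CA 80.
Offset 24: leading byte 0xF1 = 11110001 → 4-byte char #9 = F1 84 A9 87.
Leading byte 0xF1 = 11110001 matches 11110xxx → 4-byte sequence.
Byte 1: 0xF1 = 11110001, payload 001 (3 bits).
Byte 2: 0x84 = 10000100 (10xxxxxx ✓), payload 000100.
Byte 3: 0xA9 = 10101001 (10xxxxxx ✓), payload 101001.
Byte 4: 0x87 = 10000111 (10xxxxxx ✓), payload 000111.
Concatenate: 001000100101001000111 = 0x44A47 (21 bits → U+44A47).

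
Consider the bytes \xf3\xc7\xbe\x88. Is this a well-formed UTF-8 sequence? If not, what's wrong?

invalid (non-continuation byte where continuation expected)

Leading byte 0xF3 = 11110011 → 4-byte form.
Byte 2 is 0xC7 = 11000111, which is not 10xxxxxx — expected a continuation byte.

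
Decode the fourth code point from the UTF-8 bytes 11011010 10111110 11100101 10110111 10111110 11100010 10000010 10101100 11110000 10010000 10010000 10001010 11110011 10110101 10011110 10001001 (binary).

Offset 0: leading byte 0xDA = 11011010 → 2-byte char #1 = DA BE.
Offset 2: leading byte 0xE5 = 11100101 → 3-byte char #2 = E5 B7 BE.
Offset 5: leading byte 0xE2 = 11100010 → 3-byte char #3 = E2 82 AC.
Offset 8: leading byte 0xF0 = 11110000 → 4-byte char #4 = F0 90 90 8A.
Leading byte 0xF0 = 11110000 matches 11110xxx → 4-byte sequence.
Byte 1: 0xF0 = 11110000, payload 000 (3 bits).
Byte 2: 0x90 = 10010000 (10xxxxxx ✓), payload 010000.
Byte 3: 0x90 = 10010000 (10xxxxxx ✓), payload 010000.
Byte 4: 0x8A = 10001010 (10xxxxxx ✓), payload 001010.
Concatenate: 000010000010000001010 = 0x1040A (21 bits → U+1040A).

U+1040A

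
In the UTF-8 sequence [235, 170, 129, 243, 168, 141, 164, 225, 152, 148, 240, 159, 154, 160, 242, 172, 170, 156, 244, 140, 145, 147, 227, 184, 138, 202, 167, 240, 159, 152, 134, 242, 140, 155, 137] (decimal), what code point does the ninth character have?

Offset 0: leading byte 0xEB = 11101011 → 3-byte char #1 = EB AA 81.
Offset 3: leading byte 0xF3 = 11110011 → 4-byte char #2 = F3 A8 8D A4.
Offset 7: leading byte 0xE1 = 11100001 → 3-byte char #3 = E1 98 94.
Offset 10: leading byte 0xF0 = 11110000 → 4-byte char #4 = F0 9F 9A A0.
Offset 14: leading byte 0xF2 = 11110010 → 4-byte char #5 = F2 AC AA 9C.
Offset 18: leading byte 0xF4 = 11110100 → 4-byte char #6 = F4 8C 91 93.
Offset 22: leading byte 0xE3 = 11100011 → 3-byte char #7 = E3 B8 8A.
Offset 25: leading byte 0xCA = 11001010 → 2-byte char #8 = CA A7.
Offset 27: leading byte 0xF0 = 11110000 → 4-byte char #9 = F0 9F 98 86.
Leading byte 0xF0 = 11110000 matches 11110xxx → 4-byte sequence.
Byte 1: 0xF0 = 11110000, payload 000 (3 bits).
Byte 2: 0x9F = 10011111 (10xxxxxx ✓), payload 011111.
Byte 3: 0x98 = 10011000 (10xxxxxx ✓), payload 011000.
Byte 4: 0x86 = 10000110 (10xxxxxx ✓), payload 000110.
Concatenate: 000011111011000000110 = 0x1F606 (21 bits → U+1F606).

U+1F606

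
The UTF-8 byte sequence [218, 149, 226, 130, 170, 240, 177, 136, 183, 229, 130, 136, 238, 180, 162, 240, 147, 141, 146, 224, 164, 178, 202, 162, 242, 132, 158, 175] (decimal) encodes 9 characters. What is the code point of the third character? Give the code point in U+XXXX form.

U+31237

Offset 0: leading byte 0xDA = 11011010 → 2-byte char #1 = DA 95.
Offset 2: leading byte 0xE2 = 11100010 → 3-byte char #2 = E2 82 AA.
Offset 5: leading byte 0xF0 = 11110000 → 4-byte char #3 = F0 B1 88 B7.
Leading byte 0xF0 = 11110000 matches 11110xxx → 4-byte sequence.
Byte 1: 0xF0 = 11110000, payload 000 (3 bits).
Byte 2: 0xB1 = 10110001 (10xxxxxx ✓), payload 110001.
Byte 3: 0x88 = 10001000 (10xxxxxx ✓), payload 001000.
Byte 4: 0xB7 = 10110111 (10xxxxxx ✓), payload 110111.
Concatenate: 000110001001000110111 = 0x31237 (21 bits → U+31237).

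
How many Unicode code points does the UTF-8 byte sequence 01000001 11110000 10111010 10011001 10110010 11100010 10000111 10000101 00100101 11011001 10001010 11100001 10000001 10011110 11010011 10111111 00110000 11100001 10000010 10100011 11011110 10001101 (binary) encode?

10

Byte at offset 0: 0x41 = 01000001 → 1-byte char (#1). Advance 1.
Byte at offset 1: 0xF0 = 11110000 → 4-byte char (#2). Advance 4.
Byte at offset 5: 0xE2 = 11100010 → 3-byte char (#3). Advance 3.
Byte at offset 8: 0x25 = 00100101 → 1-byte char (#4). Advance 1.
Byte at offset 9: 0xD9 = 11011001 → 2-byte char (#5). Advance 2.
Byte at offset 11: 0xE1 = 11100001 → 3-byte char (#6). Advance 3.
Byte at offset 14: 0xD3 = 11010011 → 2-byte char (#7). Advance 2.
Byte at offset 16: 0x30 = 00110000 → 1-byte char (#8). Advance 1.
Byte at offset 17: 0xE1 = 11100001 → 3-byte char (#9). Advance 3.
Byte at offset 20: 0xDE = 11011110 → 2-byte char (#10). Advance 2.
Reached end at offset 22 after 10 code points.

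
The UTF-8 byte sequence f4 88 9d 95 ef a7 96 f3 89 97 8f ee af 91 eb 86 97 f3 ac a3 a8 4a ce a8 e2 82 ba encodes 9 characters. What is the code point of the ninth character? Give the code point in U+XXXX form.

U+20BA

Offset 0: leading byte 0xF4 = 11110100 → 4-byte char #1 = F4 88 9D 95.
Offset 4: leading byte 0xEF = 11101111 → 3-byte char #2 = EF A7 96.
Offset 7: leading byte 0xF3 = 11110011 → 4-byte char #3 = F3 89 97 8F.
Offset 11: leading byte 0xEE = 11101110 → 3-byte char #4 = EE AF 91.
Offset 14: leading byte 0xEB = 11101011 → 3-byte char #5 = EB 86 97.
Offset 17: leading byte 0xF3 = 11110011 → 4-byte char #6 = F3 AC A3 A8.
Offset 21: leading byte 0x4A = 01001010 → 1-byte char #7 = 4A.
Offset 22: leading byte 0xCE = 11001110 → 2-byte char #8 = CE A8.
Offset 24: leading byte 0xE2 = 11100010 → 3-byte char #9 = E2 82 BA.
Leading byte 0xE2 = 11100010 matches 1110xxxx → 3-byte sequence.
Byte 1: 0xE2 = 11100010, payload 0010 (4 bits).
Byte 2: 0x82 = 10000010 (10xxxxxx ✓), payload 000010.
Byte 3: 0xBA = 10111010 (10xxxxxx ✓), payload 111010.
Concatenate: 0010000010111010 = 0x20BA (16 bits → U+20BA).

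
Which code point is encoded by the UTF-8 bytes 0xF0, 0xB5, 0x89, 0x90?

Leading byte 0xF0 = 11110000 matches 11110xxx → 4-byte sequence.
Byte 1: 0xF0 = 11110000, payload 000 (3 bits).
Byte 2: 0xB5 = 10110101 (10xxxxxx ✓), payload 110101.
Byte 3: 0x89 = 10001001 (10xxxxxx ✓), payload 001001.
Byte 4: 0x90 = 10010000 (10xxxxxx ✓), payload 010000.
Concatenate: 000110101001001010000 = 0x35250 (21 bits → U+35250).

U+35250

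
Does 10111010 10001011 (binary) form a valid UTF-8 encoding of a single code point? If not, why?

invalid (continuation byte with no leading byte)

Byte 0xBA = 10111010 has the form 10xxxxxx — a continuation byte — but there is no preceding leading byte.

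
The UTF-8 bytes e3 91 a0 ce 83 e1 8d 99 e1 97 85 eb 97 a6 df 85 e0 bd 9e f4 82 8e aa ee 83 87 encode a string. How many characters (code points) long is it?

9

Byte at offset 0: 0xE3 = 11100011 → 3-byte char (#1). Advance 3.
Byte at offset 3: 0xCE = 11001110 → 2-byte char (#2). Advance 2.
Byte at offset 5: 0xE1 = 11100001 → 3-byte char (#3). Advance 3.
Byte at offset 8: 0xE1 = 11100001 → 3-byte char (#4). Advance 3.
Byte at offset 11: 0xEB = 11101011 → 3-byte char (#5). Advance 3.
Byte at offset 14: 0xDF = 11011111 → 2-byte char (#6). Advance 2.
Byte at offset 16: 0xE0 = 11100000 → 3-byte char (#7). Advance 3.
Byte at offset 19: 0xF4 = 11110100 → 4-byte char (#8). Advance 4.
Byte at offset 23: 0xEE = 11101110 → 3-byte char (#9). Advance 3.
Reached end at offset 26 after 9 code points.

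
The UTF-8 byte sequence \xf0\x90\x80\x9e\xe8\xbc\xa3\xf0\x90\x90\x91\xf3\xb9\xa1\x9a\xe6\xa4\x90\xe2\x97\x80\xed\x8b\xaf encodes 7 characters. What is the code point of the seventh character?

U+D2EF

Offset 0: leading byte 0xF0 = 11110000 → 4-byte char #1 = F0 90 80 9E.
Offset 4: leading byte 0xE8 = 11101000 → 3-byte char #2 = E8 BC A3.
Offset 7: leading byte 0xF0 = 11110000 → 4-byte char #3 = F0 90 90 91.
Offset 11: leading byte 0xF3 = 11110011 → 4-byte char #4 = F3 B9 A1 9A.
Offset 15: leading byte 0xE6 = 11100110 → 3-byte char #5 = E6 A4 90.
Offset 18: leading byte 0xE2 = 11100010 → 3-byte char #6 = E2 97 80.
Offset 21: leading byte 0xED = 11101101 → 3-byte char #7 = ED 8B AF.
Leading byte 0xED = 11101101 matches 1110xxxx → 3-byte sequence.
Byte 1: 0xED = 11101101, payload 1101 (4 bits).
Byte 2: 0x8B = 10001011 (10xxxxxx ✓), payload 001011.
Byte 3: 0xAF = 10101111 (10xxxxxx ✓), payload 101111.
Concatenate: 1101001011101111 = 0xD2EF (16 bits → U+D2EF).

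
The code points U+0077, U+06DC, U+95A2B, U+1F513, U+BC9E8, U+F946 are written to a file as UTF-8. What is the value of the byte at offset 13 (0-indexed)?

U+0077 → 1-byte form 77 at offsets 0–0.
U+06DC → 2-byte form DB 9C at offsets 1–2.
U+95A2B → 4-byte form F2 95 A8 AB at offsets 3–6.
U+1F513 → 4-byte form F0 9F 94 93 at offsets 7–10.
U+BC9E8 → 4-byte form F2 BC A7 A8 at offsets 11–14.
Offset 13 falls in char 5's range; it's byte 3 of F2 BC A7 A8 = 0xA7.

0xA7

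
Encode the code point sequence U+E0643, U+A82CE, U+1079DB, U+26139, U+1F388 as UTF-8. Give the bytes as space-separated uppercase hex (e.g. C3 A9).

U+E0643: 4-byte form → F3 A0 99 83.
U+A82CE: 4-byte form → F2 A8 8B 8E.
U+1079DB: 4-byte form → F4 87 A7 9B.
U+26139: 4-byte form → F0 A6 84 B9.
U+1F388: 4-byte form → F0 9F 8E 88.
Concatenated (20 bytes): F3 A0 99 83 F2 A8 8B 8E F4 87 A7 9B F0 A6 84 B9 F0 9F 8E 88.

F3 A0 99 83 F2 A8 8B 8E F4 87 A7 9B F0 A6 84 B9 F0 9F 8E 88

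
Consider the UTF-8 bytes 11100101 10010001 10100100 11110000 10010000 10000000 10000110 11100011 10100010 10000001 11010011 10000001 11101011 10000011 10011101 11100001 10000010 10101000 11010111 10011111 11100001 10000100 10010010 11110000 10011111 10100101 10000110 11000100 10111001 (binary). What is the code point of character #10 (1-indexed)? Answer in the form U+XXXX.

U+0139

Offset 0: leading byte 0xE5 = 11100101 → 3-byte char #1 = E5 91 A4.
Offset 3: leading byte 0xF0 = 11110000 → 4-byte char #2 = F0 90 80 86.
Offset 7: leading byte 0xE3 = 11100011 → 3-byte char #3 = E3 A2 81.
Offset 10: leading byte 0xD3 = 11010011 → 2-byte char #4 = D3 81.
Offset 12: leading byte 0xEB = 11101011 → 3-byte char #5 = EB 83 9D.
Offset 15: leading byte 0xE1 = 11100001 → 3-byte char #6 = E1 82 A8.
Offset 18: leading byte 0xD7 = 11010111 → 2-byte char #7 = D7 9F.
Offset 20: leading byte 0xE1 = 11100001 → 3-byte char #8 = E1 84 92.
Offset 23: leading byte 0xF0 = 11110000 → 4-byte char #9 = F0 9F A5 86.
Offset 27: leading byte 0xC4 = 11000100 → 2-byte char #10 = C4 B9.
Leading byte 0xC4 = 11000100 matches 110xxxxx → 2-byte sequence.
Byte 1: 0xC4 = 11000100, payload 00100 (5 bits).
Byte 2: 0xB9 = 10111001 (10xxxxxx ✓), payload 111001.
Concatenate: 00100111001 = 0x139 (11 bits → U+0139).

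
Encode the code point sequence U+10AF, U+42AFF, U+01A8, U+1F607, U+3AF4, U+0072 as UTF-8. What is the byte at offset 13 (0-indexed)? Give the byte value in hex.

U+10AF → 3-byte form E1 82 AF at offsets 0–2.
U+42AFF → 4-byte form F1 82 AB BF at offsets 3–6.
U+01A8 → 2-byte form C6 A8 at offsets 7–8.
U+1F607 → 4-byte form F0 9F 98 87 at offsets 9–12.
U+3AF4 → 3-byte form E3 AB B4 at offsets 13–15.
Offset 13 falls in char 5's range; it's byte 1 of E3 AB B4 = 0xE3.

0xE3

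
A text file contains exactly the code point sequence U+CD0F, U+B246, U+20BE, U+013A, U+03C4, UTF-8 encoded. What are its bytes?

U+CD0F: 3-byte form → EC B4 8F.
U+B246: 3-byte form → EB 89 86.
U+20BE: 3-byte form → E2 82 BE.
U+013A: 2-byte form → C4 BA.
U+03C4: 2-byte form → CF 84.
Concatenated (13 bytes): EC B4 8F EB 89 86 E2 82 BE C4 BA CF 84.

EC B4 8F EB 89 86 E2 82 BE C4 BA CF 84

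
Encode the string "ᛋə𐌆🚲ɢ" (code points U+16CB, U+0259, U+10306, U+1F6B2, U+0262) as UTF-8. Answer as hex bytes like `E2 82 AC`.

E1 9B 8B C9 99 F0 90 8C 86 F0 9F 9A B2 C9 A2

U+16CB: 3-byte form → E1 9B 8B.
U+0259: 2-byte form → C9 99.
U+10306: 4-byte form → F0 90 8C 86.
U+1F6B2: 4-byte form → F0 9F 9A B2.
U+0262: 2-byte form → C9 A2.
Concatenated (15 bytes): E1 9B 8B C9 99 F0 90 8C 86 F0 9F 9A B2 C9 A2.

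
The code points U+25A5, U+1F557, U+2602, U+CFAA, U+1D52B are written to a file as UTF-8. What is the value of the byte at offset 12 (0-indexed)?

0xAA

U+25A5 → 3-byte form E2 96 A5 at offsets 0–2.
U+1F557 → 4-byte form F0 9F 95 97 at offsets 3–6.
U+2602 → 3-byte form E2 98 82 at offsets 7–9.
U+CFAA → 3-byte form EC BE AA at offsets 10–12.
Offset 12 falls in char 4's range; it's byte 3 of EC BE AA = 0xAA.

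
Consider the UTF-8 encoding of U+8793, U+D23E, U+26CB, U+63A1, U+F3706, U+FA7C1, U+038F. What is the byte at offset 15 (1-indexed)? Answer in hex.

1-indexed offset 15 is 0-indexed offset 14.
U+8793 → 3-byte form E8 9E 93 at offsets 0–2.
U+D23E → 3-byte form ED 88 BE at offsets 3–5.
U+26CB → 3-byte form E2 9B 8B at offsets 6–8.
U+63A1 → 3-byte form E6 8E A1 at offsets 9–11.
U+F3706 → 4-byte form F3 B3 9C 86 at offsets 12–15.
Offset 14 falls in char 5's range; it's byte 3 of F3 B3 9C 86 = 0x9C.

0x9C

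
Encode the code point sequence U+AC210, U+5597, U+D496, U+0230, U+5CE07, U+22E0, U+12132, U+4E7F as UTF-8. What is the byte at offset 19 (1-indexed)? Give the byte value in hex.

0xA0

1-indexed offset 19 is 0-indexed offset 18.
U+AC210 → 4-byte form F2 AC 88 90 at offsets 0–3.
U+5597 → 3-byte form E5 96 97 at offsets 4–6.
U+D496 → 3-byte form ED 92 96 at offsets 7–9.
U+0230 → 2-byte form C8 B0 at offsets 10–11.
U+5CE07 → 4-byte form F1 9C B8 87 at offsets 12–15.
U+22E0 → 3-byte form E2 8B A0 at offsets 16–18.
Offset 18 falls in char 6's range; it's byte 3 of E2 8B A0 = 0xA0.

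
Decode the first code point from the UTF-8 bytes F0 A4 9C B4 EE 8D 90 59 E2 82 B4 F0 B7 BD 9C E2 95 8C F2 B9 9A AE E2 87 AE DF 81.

Offset 0: leading byte 0xF0 = 11110000 → 4-byte char #1 = F0 A4 9C B4.
Leading byte 0xF0 = 11110000 matches 11110xxx → 4-byte sequence.
Byte 1: 0xF0 = 11110000, payload 000 (3 bits).
Byte 2: 0xA4 = 10100100 (10xxxxxx ✓), payload 100100.
Byte 3: 0x9C = 10011100 (10xxxxxx ✓), payload 011100.
Byte 4: 0xB4 = 10110100 (10xxxxxx ✓), payload 110100.
Concatenate: 000100100011100110100 = 0x24734 (21 bits → U+24734).

U+24734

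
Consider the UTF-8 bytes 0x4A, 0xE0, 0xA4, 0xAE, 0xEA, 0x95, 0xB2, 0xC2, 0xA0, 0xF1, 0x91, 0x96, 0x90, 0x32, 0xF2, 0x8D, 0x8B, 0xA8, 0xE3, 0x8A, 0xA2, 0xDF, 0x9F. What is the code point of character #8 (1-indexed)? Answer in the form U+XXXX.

U+32A2

Offset 0: leading byte 0x4A = 01001010 → 1-byte char #1 = 4A.
Offset 1: leading byte 0xE0 = 11100000 → 3-byte char #2 = E0 A4 AE.
Offset 4: leading byte 0xEA = 11101010 → 3-byte char #3 = EA 95 B2.
Offset 7: leading byte 0xC2 = 11000010 → 2-byte char #4 = C2 A0.
Offset 9: leading byte 0xF1 = 11110001 → 4-byte char #5 = F1 91 96 90.
Offset 13: leading byte 0x32 = 00110010 → 1-byte char #6 = 32.
Offset 14: leading byte 0xF2 = 11110010 → 4-byte char #7 = F2 8D 8B A8.
Offset 18: leading byte 0xE3 = 11100011 → 3-byte char #8 = E3 8A A2.
Leading byte 0xE3 = 11100011 matches 1110xxxx → 3-byte sequence.
Byte 1: 0xE3 = 11100011, payload 0011 (4 bits).
Byte 2: 0x8A = 10001010 (10xxxxxx ✓), payload 001010.
Byte 3: 0xA2 = 10100010 (10xxxxxx ✓), payload 100010.
Concatenate: 0011001010100010 = 0x32A2 (16 bits → U+32A2).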